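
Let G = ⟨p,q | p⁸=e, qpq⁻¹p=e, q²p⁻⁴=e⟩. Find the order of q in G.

Compute successive powers until reaching e:
  q¹ = q, q² = p⁴, q³ = q⁻¹, q⁴ = e.
The smallest positive k with qᵏ = e is 4.

Answer: 4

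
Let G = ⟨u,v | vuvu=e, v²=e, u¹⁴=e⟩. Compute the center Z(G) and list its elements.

An element z ∈ Z(G) iff z commutes with every generator.
For example u⁷ is central: (u⁷)·u = u⁸ = u·(u⁷); (u⁷)·v = u⁷v = v·(u⁷).
Whereas u ∉ Z(G) since u·v = uv ≠ u¹³v = v·u.
Checking each of the 28 elements this way gives Z(G) = {e, u⁷}, of order 2.

Answer: {e, u⁷}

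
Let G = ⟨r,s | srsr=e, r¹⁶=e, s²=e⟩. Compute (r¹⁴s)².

Compute successive powers of (r¹⁴s), reducing at each step:
  (r¹⁴s)²: (r¹⁴s) · r¹⁴ = s;   s · s = e

Answer: e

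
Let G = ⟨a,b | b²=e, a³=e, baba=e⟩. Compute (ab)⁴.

Compute successive powers of (ab), reducing at each step:
  (ab)²: (ab) · a = b;   b · b = e
  (ab)³: e · a = a;   a · b = ab
  (ab)⁴: (ab) · a = b;   b · b = e

Answer: e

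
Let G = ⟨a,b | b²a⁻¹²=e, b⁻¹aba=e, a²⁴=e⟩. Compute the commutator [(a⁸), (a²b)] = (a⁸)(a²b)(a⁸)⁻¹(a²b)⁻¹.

[(a⁸), (a²b)] = (a⁸)·(a²b)·(a⁸)⁻¹·(a²b)⁻¹.
  (a⁸) · (a²b) = a¹⁰b
  (a¹⁰b) · (a¹⁶) = a⁶b⁻¹
  (a⁶b⁻¹) · (a²b⁻¹) = a¹⁶

Answer: a¹⁶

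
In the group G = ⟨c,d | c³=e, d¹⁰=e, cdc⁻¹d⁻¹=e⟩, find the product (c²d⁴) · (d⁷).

Compute (c²d⁴) · (d⁷) by multiplying left to right and reducing via the relations at each step:
  (c²d⁴) · d⁷ = c²d

Answer: c²d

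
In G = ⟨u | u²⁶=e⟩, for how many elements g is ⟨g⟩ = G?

G is cyclic of order 26. An element generates G iff its order is 26, and a cyclic group of order 26 has exactly φ(26) = 12 such elements.

Answer: 12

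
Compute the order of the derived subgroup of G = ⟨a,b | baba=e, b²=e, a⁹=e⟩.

G' = [G, G] is generated by all commutators. The generator-pair commutators are: [a, b] = a².
The subgroup they normally generate is {e, a, a², a³, a⁴, a⁵, a⁶, a⁷, a⁸}, of order 9.
Check: |G/G'| = 18/9 = 2 is the order of the abelianisation.

Answer: 9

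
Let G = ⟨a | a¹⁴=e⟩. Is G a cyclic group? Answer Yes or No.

|G| = 14. The element a has order 14 (its powers give 14 distinct elements), so ⟨a⟩ = G and G is cyclic.

Answer: Yes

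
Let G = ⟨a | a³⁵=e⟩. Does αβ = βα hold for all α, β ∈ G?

G has a single generator, so G is cyclic and hence abelian.

Answer: Yes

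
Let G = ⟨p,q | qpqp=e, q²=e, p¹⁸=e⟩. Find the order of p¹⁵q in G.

Compute successive powers until reaching e:
  (p¹⁵q)¹ = p¹⁵q, (p¹⁵q)² = e.
The smallest positive k with (p¹⁵q)ᵏ = e is 2.

Answer: 2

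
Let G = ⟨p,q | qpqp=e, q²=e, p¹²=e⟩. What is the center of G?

An element z ∈ Z(G) iff z commutes with every generator.
For example p⁶ is central: (p⁶)·p = p⁷ = p·(p⁶); (p⁶)·q = p⁶q = q·(p⁶).
Whereas p ∉ Z(G) since p·q = pq ≠ p¹¹q = q·p.
Checking each of the 24 elements this way gives Z(G) = {e, p⁶}, of order 2.

Answer: {e, p⁶}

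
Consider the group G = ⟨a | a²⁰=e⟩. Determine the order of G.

G is generated by a single element, so G is cyclic. The relator gives a²⁰ = e and no smaller power is forced to be e, so the 20 powers {a, e, a², a³, a⁴, a⁵, a⁶, a⁷, a⁸, a⁹, a¹², a¹³, a¹¹, a¹⁰, a¹⁴, a¹⁵, a¹⁶, a¹⁷, a¹⁸, a¹⁹} are distinct. Hence |G| = 20.

Answer: 20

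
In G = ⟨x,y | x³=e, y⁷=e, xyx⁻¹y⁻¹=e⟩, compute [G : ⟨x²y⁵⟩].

First find ord(x²y⁵) by computing successive powers:
  (x²y⁵)¹ = x²y⁵, (x²y⁵)² = xy³, (x²y⁵)³ = y, (x²y⁵)⁴ = x²y⁶, (x²y⁵)⁵ = xy⁴, (x²y⁵)⁶ = y², (x²y⁵)⁷ = x², (x²y⁵)⁸ = xy⁵, (x²y⁵)⁹ = y³, (x²y⁵)¹⁰ = x²y, (x²y⁵)¹¹ = xy⁶, (x²y⁵)¹² = y⁴, (x²y⁵)¹³ = x²y², (x²y⁵)¹⁴ = x, (x²y⁵)¹⁵ = y⁵, (x²y⁵)¹⁶ = x²y³, (x²y⁵)¹⁷ = xy, (x²y⁵)¹⁸ = y⁶, (x²y⁵)¹⁹ = x²y⁴, (x²y⁵)²⁰ = xy², (x²y⁵)²¹ = e.
So |⟨x²y⁵⟩| = ord(x²y⁵) = 21. With |G| = 21, by Lagrange [G : ⟨x²y⁵⟩] = 21/21 = 1.

Answer: 1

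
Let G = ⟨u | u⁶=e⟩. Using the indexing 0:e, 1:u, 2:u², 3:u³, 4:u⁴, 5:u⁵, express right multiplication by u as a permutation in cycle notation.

(0 1 2 3 4 5)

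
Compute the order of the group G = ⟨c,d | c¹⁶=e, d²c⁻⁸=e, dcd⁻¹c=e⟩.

Enumerate words in the generators, reducing via the relations: the distinct elements are
  {c, d, e, cd, c², c³, c⁴, c⁵, c⁶, c⁷, c⁸, c⁹, c²d, c³d, c¹², c¹³, c¹¹, c¹⁰, c¹⁴, c¹⁵, c⁴d, c⁵d, c⁶d, c⁷d, d⁻¹, cd⁻¹, c²d⁻¹, c³d⁻¹, c⁴d⁻¹, c⁵d⁻¹, c⁶d⁻¹, c⁷d⁻¹}.
No further products give new elements, so |G| = 32.

Answer: 32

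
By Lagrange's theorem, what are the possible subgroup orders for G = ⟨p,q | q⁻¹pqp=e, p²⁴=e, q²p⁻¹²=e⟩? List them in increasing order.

|G| = 48 = 2⁴ · 3. By Lagrange's theorem the order of any subgroup divides 48; the divisors of 48 are 1, 2, 3, 4, 6, 8, 12, 16, 24, 48.

Answer: 1, 2, 3, 4, 6, 8, 12, 16, 24, 48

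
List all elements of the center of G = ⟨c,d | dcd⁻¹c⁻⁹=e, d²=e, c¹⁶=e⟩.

An element z ∈ Z(G) iff z commutes with every generator.
For example c² is central: (c²)·c = c³ = c·(c²); (c²)·d = c²d = d·(c²).
Whereas c ∉ Z(G) since c·d = cd ≠ c⁹d = d·c.
Checking each of the 32 elements this way gives Z(G) = {e, c², c⁴, c⁶, c⁸, c¹⁰, c¹², c¹⁴}, of order 8.

Answer: {e, c², c⁴, c⁶, c⁸, c¹⁰, c¹², c¹⁴}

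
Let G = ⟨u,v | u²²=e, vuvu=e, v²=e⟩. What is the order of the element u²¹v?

Compute successive powers until reaching e:
  (u²¹v)¹ = u²¹v, (u²¹v)² = e.
The smallest positive k with (u²¹v)ᵏ = e is 2.

Answer: 2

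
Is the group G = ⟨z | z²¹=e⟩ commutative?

G has a single generator, so G is cyclic and hence abelian.

Answer: Yes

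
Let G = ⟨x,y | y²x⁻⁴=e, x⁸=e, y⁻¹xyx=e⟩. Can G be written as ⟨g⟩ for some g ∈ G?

Every cyclic group is abelian. But x·y = xy while y·x = x³y⁻¹, so x·y ≠ y·x and G is not abelian. Hence G is not cyclic.

Answer: No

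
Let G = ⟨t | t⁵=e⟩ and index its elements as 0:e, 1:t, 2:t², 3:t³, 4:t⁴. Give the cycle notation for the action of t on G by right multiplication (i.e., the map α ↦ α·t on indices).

(0 1 2 3 4)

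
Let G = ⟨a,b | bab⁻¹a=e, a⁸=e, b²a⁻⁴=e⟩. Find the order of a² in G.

Compute successive powers until reaching e:
  (a²)¹ = a², (a²)² = a⁴, (a²)³ = a⁶, (a²)⁴ = e.
The smallest positive k with (a²)ᵏ = e is 4.

Answer: 4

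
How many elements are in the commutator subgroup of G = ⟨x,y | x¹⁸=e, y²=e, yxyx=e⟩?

G' = [G, G] is generated by all commutators. The generator-pair commutators are: [x, y] = x².
The subgroup they normally generate is {e, x², x⁴, x⁶, x⁸, x¹⁰, x¹², x¹⁴, x¹⁶}, of order 9.
Check: |G/G'| = 36/9 = 4 is the order of the abelianisation.

Answer: 9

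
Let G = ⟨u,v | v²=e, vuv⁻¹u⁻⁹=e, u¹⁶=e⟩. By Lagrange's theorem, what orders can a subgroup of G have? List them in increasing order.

|G| = 32 = 2⁵. By Lagrange's theorem the order of any subgroup divides 32; the divisors of 32 are 1, 2, 4, 8, 16, 32.

Answer: 1, 2, 4, 8, 16, 32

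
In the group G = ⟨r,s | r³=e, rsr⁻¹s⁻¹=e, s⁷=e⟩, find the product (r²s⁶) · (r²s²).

Compute (r²s⁶) · (r²s²) by multiplying left to right and reducing via the relations at each step:
  (r²s⁶) · r² = rs⁶
  (rs⁶) · s² = rs

Answer: rs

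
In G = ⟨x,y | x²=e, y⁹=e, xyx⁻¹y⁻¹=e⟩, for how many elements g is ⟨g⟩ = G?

G is cyclic of order 18. An element generates G iff its order is 18, and a cyclic group of order 18 has exactly φ(18) = 6 such elements.

Answer: 6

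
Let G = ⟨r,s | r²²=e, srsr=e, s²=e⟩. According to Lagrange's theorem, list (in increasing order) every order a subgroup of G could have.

|G| = 44 = 2² · 11. By Lagrange's theorem the order of any subgroup divides 44; the divisors of 44 are 1, 2, 4, 11, 22, 44.

Answer: 1, 2, 4, 11, 22, 44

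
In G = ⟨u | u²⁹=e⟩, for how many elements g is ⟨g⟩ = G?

G is cyclic of order 29. An element generates G iff its order is 29, and a cyclic group of order 29 has exactly φ(29) = 28 such elements.

Answer: 28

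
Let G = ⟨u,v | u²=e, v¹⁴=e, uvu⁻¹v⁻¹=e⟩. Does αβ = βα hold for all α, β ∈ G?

Each pair of generators commutes: u·v = uv = v·u. Since the generators pairwise commute, every element of G commutes with every other, so G is abelian.

Answer: Yes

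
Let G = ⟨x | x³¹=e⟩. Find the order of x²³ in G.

Compute successive powers until reaching e:
  (x²³)¹ = x²³, (x²³)² = x¹⁵, (x²³)³ = x⁷, (x²³)⁴ = x³⁰, (x²³)⁵ = x²², (x²³)⁶ = x¹⁴, (x²³)⁷ = x⁶, (x²³)⁸ = x²⁹, (x²³)⁹ = x²¹, (x²³)¹⁰ = x¹³, (x²³)¹¹ = x⁵, (x²³)¹² = x²⁸, (x²³)¹³ = x²⁰, (x²³)¹⁴ = x¹², (x²³)¹⁵ = x⁴, (x²³)¹⁶ = x²⁷, (x²³)¹⁷ = x¹⁹, (x²³)¹⁸ = x¹¹, (x²³)¹⁹ = x³, (x²³)²⁰ = x²⁶, (x²³)²¹ = x¹⁸, (x²³)²² = x¹⁰, (x²³)²³ = x², (x²³)²⁴ = x²⁵, (x²³)²⁵ = x¹⁷, (x²³)²⁶ = x⁹, (x²³)²⁷ = x, (x²³)²⁸ = x²⁴, (x²³)²⁹ = x¹⁶, (x²³)³⁰ = x⁸, (x²³)³¹ = e.
The smallest positive k with (x²³)ᵏ = e is 31.

Answer: 31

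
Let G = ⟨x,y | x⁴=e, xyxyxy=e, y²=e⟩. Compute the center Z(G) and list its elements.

An element z ∈ Z(G) iff z commutes with every generator.
For example e is central: e·x = x = x·e; e·y = y = y·e.
Whereas x ∉ Z(G) since x·y = xy ≠ yx = y·x.
Checking each of the 24 elements this way gives Z(G) = {e}, of order 1.

Answer: {e}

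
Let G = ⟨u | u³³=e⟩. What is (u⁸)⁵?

Compute successive powers of (u⁸), reducing at each step:
  (u⁸)²: (u⁸) · u⁸ = u¹⁶
  (u⁸)³: (u¹⁶) · u⁸ = u²⁴
  (u⁸)⁴: (u²⁴) · u⁸ = u³²
  (u⁸)⁵: (u³²) · u⁸ = u⁷

Answer: u⁷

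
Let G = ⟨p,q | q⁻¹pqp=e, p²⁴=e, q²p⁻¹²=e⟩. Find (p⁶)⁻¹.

The order of (p⁶) is 4 (smallest k with (p⁶)ᵏ = e), so (p⁶)⁻¹ = (p⁶)³ = p¹⁸.
Check: (p⁶) · (p¹⁸) → (p⁶) · p¹⁸ = e, giving e as required.

Answer: p¹⁸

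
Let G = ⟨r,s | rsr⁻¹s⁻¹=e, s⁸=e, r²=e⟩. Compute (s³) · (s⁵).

Compute (s³) · (s⁵) by multiplying left to right and reducing via the relations at each step:
  (s³) · s⁵ = e

Answer: e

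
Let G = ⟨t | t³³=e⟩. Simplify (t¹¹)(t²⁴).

Compute (t¹¹) · (t²⁴) by multiplying left to right and reducing via the relations at each step:
  (t¹¹) · t²⁴ = t²

Answer: t²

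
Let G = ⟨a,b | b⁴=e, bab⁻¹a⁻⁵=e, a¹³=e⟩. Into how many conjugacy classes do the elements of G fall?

The conjugacy classes (representative and size) are:
  [e] (size 1), [a] (size 4), [a²] (size 4), [a⁹] (size 4), [a¹²b] (size 13), [a⁴b²] (size 13), [a¹²b³] (size 13).
Class equation: 1 + 4 + 4 + 4 + 13 + 13 + 13 = 52 = |G|. So G has 7 conjugacy classes.

Answer: 7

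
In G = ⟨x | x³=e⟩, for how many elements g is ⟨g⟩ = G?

G is cyclic of order 3. An element generates G iff its order is 3, and a cyclic group of order 3 has exactly φ(3) = 2 such elements.

Answer: 2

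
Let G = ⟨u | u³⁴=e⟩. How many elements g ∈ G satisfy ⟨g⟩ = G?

G is cyclic of order 34. An element generates G iff its order is 34, and a cyclic group of order 34 has exactly φ(34) = 16 such elements.

Answer: 16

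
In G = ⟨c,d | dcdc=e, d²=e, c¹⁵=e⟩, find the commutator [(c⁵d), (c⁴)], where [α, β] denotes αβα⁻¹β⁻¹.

[(c⁵d), (c⁴)] = (c⁵d)·(c⁴)·(c⁵d)⁻¹·(c⁴)⁻¹.
  (c⁵d) · (c⁴) = cd
  (cd) · (c⁵d) = c¹¹
  (c¹¹) · (c¹¹) = c⁷

Answer: c⁷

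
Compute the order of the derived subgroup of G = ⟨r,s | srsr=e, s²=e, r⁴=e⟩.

G' = [G, G] is generated by all commutators. The generator-pair commutators are: [r, s] = r².
The subgroup they normally generate is {e, r²}, of order 2.
Check: |G/G'| = 8/2 = 4 is the order of the abelianisation.

Answer: 2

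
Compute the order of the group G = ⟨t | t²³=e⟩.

G is generated by a single element, so G is cyclic. The relator gives t²³ = e and no smaller power is forced to be e, so the 23 powers {e, t, t², t³, t⁴, t⁵, t⁶, t⁷, t⁸, t⁹, t²², t²¹, t²⁰, t¹², t¹³, t¹¹, t¹⁰, t¹⁴, t¹⁵, t¹⁶, t¹⁷, t¹⁸, t¹⁹} are distinct. Hence |G| = 23.

Answer: 23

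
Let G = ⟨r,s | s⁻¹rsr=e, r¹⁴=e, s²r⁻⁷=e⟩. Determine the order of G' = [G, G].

G' = [G, G] is generated by all commutators. The generator-pair commutators are: [r, s] = r².
The subgroup they normally generate is {e, r², r⁴, r⁶, r⁸, r¹⁰, r¹²}, of order 7.
Check: |G/G'| = 28/7 = 4 is the order of the abelianisation.

Answer: 7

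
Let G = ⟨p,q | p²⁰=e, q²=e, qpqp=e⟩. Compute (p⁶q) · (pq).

Compute (p⁶q) · (pq) by multiplying left to right and reducing via the relations at each step:
  (p⁶q) · p = p⁵q
  (p⁵q) · q = p⁵

Answer: p⁵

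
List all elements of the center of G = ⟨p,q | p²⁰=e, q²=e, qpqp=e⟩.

An element z ∈ Z(G) iff z commutes with every generator.
For example p¹⁰ is central: (p¹⁰)·p = p¹¹ = p·(p¹⁰); (p¹⁰)·q = p¹⁰q = q·(p¹⁰).
Whereas p ∉ Z(G) since p·q = pq ≠ p¹⁹q = q·p.
Checking each of the 40 elements this way gives Z(G) = {e, p¹⁰}, of order 2.

Answer: {e, p¹⁰}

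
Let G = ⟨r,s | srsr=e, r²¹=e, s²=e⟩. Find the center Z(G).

An element z ∈ Z(G) iff z commutes with every generator.
For example e is central: e·r = r = r·e; e·s = s = s·e.
Whereas r ∉ Z(G) since r·s = rs ≠ r²⁰s = s·r.
Checking each of the 42 elements this way gives Z(G) = {e}, of order 1.

Answer: {e}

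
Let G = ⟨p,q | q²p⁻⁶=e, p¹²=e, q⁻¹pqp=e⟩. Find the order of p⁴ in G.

Compute successive powers until reaching e:
  (p⁴)¹ = p⁴, (p⁴)² = p⁸, (p⁴)³ = e.
The smallest positive k with (p⁴)ᵏ = e is 3.

Answer: 3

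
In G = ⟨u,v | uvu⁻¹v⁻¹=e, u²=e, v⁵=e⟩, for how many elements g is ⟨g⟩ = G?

G is cyclic of order 10. An element generates G iff its order is 10, and a cyclic group of order 10 has exactly φ(10) = 4 such elements.

Answer: 4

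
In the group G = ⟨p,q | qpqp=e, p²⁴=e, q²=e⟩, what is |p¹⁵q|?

Compute successive powers until reaching e:
  (p¹⁵q)¹ = p¹⁵q, (p¹⁵q)² = e.
The smallest positive k with (p¹⁵q)ᵏ = e is 2.

Answer: 2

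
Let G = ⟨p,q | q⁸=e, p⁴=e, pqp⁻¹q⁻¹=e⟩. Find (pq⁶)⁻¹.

The order of (pq⁶) is 4 (smallest k with (pq⁶)ᵏ = e), so (pq⁶)⁻¹ = (pq⁶)³ = p³q².
Check: (pq⁶) · (p³q²) → (pq⁶) · p³ = q⁶;   (q⁶) · q² = e, giving e as required.

Answer: p³q²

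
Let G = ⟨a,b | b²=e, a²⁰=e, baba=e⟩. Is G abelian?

a·b = ab but b·a = a¹⁹b, so a·b ≠ b·a and G is not abelian.

Answer: No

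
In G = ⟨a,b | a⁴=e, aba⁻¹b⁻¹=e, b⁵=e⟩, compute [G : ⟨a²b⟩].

First find ord(a²b) by computing successive powers:
  (a²b)¹ = a²b, (a²b)² = b², (a²b)³ = a²b³, (a²b)⁴ = b⁴, (a²b)⁵ = a², (a²b)⁶ = b, (a²b)⁷ = a²b², (a²b)⁸ = b³, (a²b)⁹ = a²b⁴, (a²b)¹⁰ = e.
So |⟨a²b⟩| = ord(a²b) = 10. With |G| = 20, by Lagrange [G : ⟨a²b⟩] = 20/10 = 2.

Answer: 2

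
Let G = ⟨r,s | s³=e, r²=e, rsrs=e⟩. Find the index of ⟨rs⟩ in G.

First find ord(rs) by computing successive powers:
  (rs)¹ = rs, (rs)² = e.
So |⟨rs⟩| = ord(rs) = 2. With |G| = 6, by Lagrange [G : ⟨rs⟩] = 6/2 = 3.

Answer: 3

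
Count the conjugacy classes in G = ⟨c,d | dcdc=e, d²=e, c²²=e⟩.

The conjugacy classes (representative and size) are:
  [e] (size 1), [c] (size 2), [c²] (size 2), [c¹⁹] (size 2), [c⁴] (size 2), [c⁵] (size 2), [c⁶] (size 2), [c⁷] (size 2), [c⁸] (size 2), [c¹³] (size 2), [c¹⁰] (size 2), [c¹¹] (size 1), [c⁶d] (size 11), [cd] (size 11).
Class equation: 1 + 2 + 2 + 2 + 2 + 2 + 2 + 2 + 2 + 2 + 2 + 1 + 11 + 11 = 44 = |G|. So G has 14 conjugacy classes.

Answer: 14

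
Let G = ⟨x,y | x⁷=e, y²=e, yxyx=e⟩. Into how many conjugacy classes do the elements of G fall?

The conjugacy classes (representative and size) are:
  [e] (size 1), [x⁶] (size 2), [x⁵] (size 2), [x⁴] (size 2), [xy] (size 7).
Class equation: 1 + 2 + 2 + 2 + 7 = 14 = |G|. So G has 5 conjugacy classes.

Answer: 5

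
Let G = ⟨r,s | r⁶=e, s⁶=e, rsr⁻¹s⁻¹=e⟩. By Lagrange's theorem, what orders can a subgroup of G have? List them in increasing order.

|G| = 36 = 2² · 3². By Lagrange's theorem the order of any subgroup divides 36; the divisors of 36 are 1, 2, 3, 4, 6, 9, 12, 18, 36.

Answer: 1, 2, 3, 4, 6, 9, 12, 18, 36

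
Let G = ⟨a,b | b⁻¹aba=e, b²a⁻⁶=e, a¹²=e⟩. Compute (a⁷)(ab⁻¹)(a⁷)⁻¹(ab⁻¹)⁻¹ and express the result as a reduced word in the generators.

[(a⁷), (ab⁻¹)] = (a⁷)·(ab⁻¹)·(a⁷)⁻¹·(ab⁻¹)⁻¹.
  (a⁷) · (ab⁻¹) = a²b
  (a²b) · (a⁵) = a³b⁻¹
  (a³b⁻¹) · (ab) = a²

Answer: a²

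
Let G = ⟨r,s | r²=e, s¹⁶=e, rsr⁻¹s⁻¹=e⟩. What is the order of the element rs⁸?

Compute successive powers until reaching e:
  (rs⁸)¹ = rs⁸, (rs⁸)² = e.
The smallest positive k with (rs⁸)ᵏ = e is 2.

Answer: 2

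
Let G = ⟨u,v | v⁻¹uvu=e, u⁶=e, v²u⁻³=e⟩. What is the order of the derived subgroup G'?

G' = [G, G] is generated by all commutators. The generator-pair commutators are: [u, v] = u².
The subgroup they normally generate is {e, u², u⁴}, of order 3.
Check: |G/G'| = 12/3 = 4 is the order of the abelianisation.

Answer: 3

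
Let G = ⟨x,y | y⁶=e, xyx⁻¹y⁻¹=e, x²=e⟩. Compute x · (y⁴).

Compute x · (y⁴) by multiplying left to right and reducing via the relations at each step:
  x · y⁴ = xy⁴

Answer: xy⁴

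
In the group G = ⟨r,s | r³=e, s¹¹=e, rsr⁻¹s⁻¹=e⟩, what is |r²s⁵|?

Compute successive powers until reaching e:
  (r²s⁵)¹ = r²s⁵, (r²s⁵)² = rs¹⁰, (r²s⁵)³ = s⁴, (r²s⁵)⁴ = r²s⁹, (r²s⁵)⁵ = rs³, (r²s⁵)⁶ = s⁸, (r²s⁵)⁷ = r²s², (r²s⁵)⁸ = rs⁷, (r²s⁵)⁹ = s, (r²s⁵)¹⁰ = r²s⁶, (r²s⁵)¹¹ = r, (r²s⁵)¹² = s⁵, (r²s⁵)¹³ = r²s¹⁰, (r²s⁵)¹⁴ = rs⁴, (r²s⁵)¹⁵ = s⁹, (r²s⁵)¹⁶ = r²s³, (r²s⁵)¹⁷ = rs⁸, (r²s⁵)¹⁸ = s², (r²s⁵)¹⁹ = r²s⁷, (r²s⁵)²⁰ = rs, (r²s⁵)²¹ = s⁶, (r²s⁵)²² = r², (r²s⁵)²³ = rs⁵, (r²s⁵)²⁴ = s¹⁰, (r²s⁵)²⁵ = r²s⁴, (r²s⁵)²⁶ = rs⁹, (r²s⁵)²⁷ = s³, (r²s⁵)²⁸ = r²s⁸, (r²s⁵)²⁹ = rs², (r²s⁵)³⁰ = s⁷, (r²s⁵)³¹ = r²s, (r²s⁵)³² = rs⁶, (r²s⁵)³³ = e.
The smallest positive k with (r²s⁵)ᵏ = e is 33.

Answer: 33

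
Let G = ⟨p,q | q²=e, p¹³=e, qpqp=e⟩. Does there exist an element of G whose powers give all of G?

Every cyclic group is abelian. But p·q = pq while q·p = p¹²q, so p·q ≠ q·p and G is not abelian. Hence G is not cyclic.

Answer: No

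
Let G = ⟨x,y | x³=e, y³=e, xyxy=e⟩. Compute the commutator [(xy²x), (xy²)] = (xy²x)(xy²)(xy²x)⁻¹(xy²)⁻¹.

[(xy²x), (xy²)] = (xy²x)·(xy²)·(xy²x)⁻¹·(xy²)⁻¹.
  (xy²x) · (xy²) = x²
  (x²) · (xy²x) = y²x
  (y²x) · (yx²) = x²y²

Answer: x²y²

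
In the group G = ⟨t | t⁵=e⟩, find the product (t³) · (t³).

Compute (t³) · (t³) by multiplying left to right and reducing via the relations at each step:
  (t³) · t³ = t

Answer: t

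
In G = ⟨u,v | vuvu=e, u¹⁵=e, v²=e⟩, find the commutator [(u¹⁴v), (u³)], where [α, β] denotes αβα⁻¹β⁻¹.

[(u¹⁴v), (u³)] = (u¹⁴v)·(u³)·(u¹⁴v)⁻¹·(u³)⁻¹.
  (u¹⁴v) · (u³) = u¹¹v
  (u¹¹v) · (u¹⁴v) = u¹²
  (u¹²) · (u¹²) = u⁹

Answer: u⁹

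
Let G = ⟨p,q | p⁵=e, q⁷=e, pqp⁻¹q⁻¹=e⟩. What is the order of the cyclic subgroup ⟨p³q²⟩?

|⟨p³q²⟩| equals the order of p³q². Compute successive powers until reaching e:
  (p³q²)¹ = p³q², (p³q²)² = pq⁴, (p³q²)³ = p⁴q⁶, (p³q²)⁴ = p²q, (p³q²)⁵ = q³, (p³q²)⁶ = p³q⁵, (p³q²)⁷ = p, (p³q²)⁸ = p⁴q², (p³q²)⁹ = p²q⁴, (p³q²)¹⁰ = q⁶, (p³q²)¹¹ = p³q, (p³q²)¹² = pq³, (p³q²)¹³ = p⁴q⁵, (p³q²)¹⁴ = p², (p³q²)¹⁵ = q², (p³q²)¹⁶ = p³q⁴, (p³q²)¹⁷ = pq⁶, (p³q²)¹⁸ = p⁴q, (p³q²)¹⁹ = p²q³, (p³q²)²⁰ = q⁵, (p³q²)²¹ = p³, (p³q²)²² = pq², (p³q²)²³ = p⁴q⁴, (p³q²)²⁴ = p²q⁶, (p³q²)²⁵ = q, (p³q²)²⁶ = p³q³, (p³q²)²⁷ = pq⁵, (p³q²)²⁸ = p⁴, (p³q²)²⁹ = p²q², (p³q²)³⁰ = q⁴, (p³q²)³¹ = p³q⁶, (p³q²)³² = pq, (p³q²)³³ = p⁴q³, (p³q²)³⁴ = p²q⁵, (p³q²)³⁵ = e.
The smallest positive k with (p³q²)ᵏ = e is 35, so |⟨p³q²⟩| = 35.

Answer: 35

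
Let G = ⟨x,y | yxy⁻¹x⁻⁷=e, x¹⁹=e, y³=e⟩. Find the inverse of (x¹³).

The order of (x¹³) is 19 (smallest k with (x¹³)ᵏ = e), so (x¹³)⁻¹ = (x¹³)¹⁸ = x⁶.
Check: (x¹³) · (x⁶) → (x¹³) · x⁶ = e, giving e as required.

Answer: x⁶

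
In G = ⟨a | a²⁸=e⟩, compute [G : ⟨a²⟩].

First find ord(a²) by computing successive powers:
  (a²)¹ = a², (a²)² = a⁴, (a²)³ = a⁶, (a²)⁴ = a⁸, (a²)⁵ = a¹⁰, (a²)⁶ = a¹², (a²)⁷ = a¹⁴, (a²)⁸ = a¹⁶, (a²)⁹ = a¹⁸, (a²)¹⁰ = a²⁰, (a²)¹¹ = a²², (a²)¹² = a²⁴, (a²)¹³ = a²⁶, (a²)¹⁴ = e.
So |⟨a²⟩| = ord(a²) = 14. With |G| = 28, by Lagrange [G : ⟨a²⟩] = 28/14 = 2.

Answer: 2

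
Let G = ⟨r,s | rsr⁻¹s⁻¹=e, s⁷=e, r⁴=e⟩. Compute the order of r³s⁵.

Compute successive powers until reaching e:
  (r³s⁵)¹ = r³s⁵, (r³s⁵)² = r²s³, (r³s⁵)³ = rs, (r³s⁵)⁴ = s⁶, (r³s⁵)⁵ = r³s⁴, (r³s⁵)⁶ = r²s², (r³s⁵)⁷ = r, (r³s⁵)⁸ = s⁵, (r³s⁵)⁹ = r³s³, (r³s⁵)¹⁰ = r²s, (r³s⁵)¹¹ = rs⁶, (r³s⁵)¹² = s⁴, (r³s⁵)¹³ = r³s², (r³s⁵)¹⁴ = r², (r³s⁵)¹⁵ = rs⁵, (r³s⁵)¹⁶ = s³, (r³s⁵)¹⁷ = r³s, (r³s⁵)¹⁸ = r²s⁶, (r³s⁵)¹⁹ = rs⁴, (r³s⁵)²⁰ = s², (r³s⁵)²¹ = r³, (r³s⁵)²² = r²s⁵, (r³s⁵)²³ = rs³, (r³s⁵)²⁴ = s, (r³s⁵)²⁵ = r³s⁶, (r³s⁵)²⁶ = r²s⁴, (r³s⁵)²⁷ = rs², (r³s⁵)²⁸ = e.
The smallest positive k with (r³s⁵)ᵏ = e is 28.

Answer: 28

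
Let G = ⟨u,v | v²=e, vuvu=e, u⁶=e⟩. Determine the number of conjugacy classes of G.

The conjugacy classes (representative and size) are:
  [e] (size 1), [u⁵] (size 2), [u⁴] (size 2), [u³] (size 1), [v] (size 3), [u³v] (size 3).
Class equation: 1 + 2 + 2 + 1 + 3 + 3 = 12 = |G|. So G has 6 conjugacy classes.

Answer: 6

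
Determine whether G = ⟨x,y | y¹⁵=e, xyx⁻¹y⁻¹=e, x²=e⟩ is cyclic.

|G| = 30. The element xy has order 30 (its powers give 30 distinct elements), so ⟨xy⟩ = G and G is cyclic.

Answer: Yes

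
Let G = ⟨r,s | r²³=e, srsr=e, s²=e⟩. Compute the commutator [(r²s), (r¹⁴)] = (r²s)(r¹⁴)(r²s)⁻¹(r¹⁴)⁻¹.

[(r²s), (r¹⁴)] = (r²s)·(r¹⁴)·(r²s)⁻¹·(r¹⁴)⁻¹.
  (r²s) · (r¹⁴) = r¹¹s
  (r¹¹s) · (r²s) = r⁹
  (r⁹) · (r⁹) = r¹⁸

Answer: r¹⁸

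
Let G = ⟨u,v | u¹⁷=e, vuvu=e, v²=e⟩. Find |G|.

Enumerate words in the generators, reducing via the relations: the distinct elements are
  {e, u, v, uv, u², u³, u⁴, u⁵, u⁶, u⁷, u⁸, u⁹, u²v, u³v, u¹², u¹³, u¹¹, u¹⁰, u¹⁴, u¹⁵, u¹⁶, u⁴v, u⁵v, u⁶v, u⁷v, u⁸v, u⁹v, u¹²v, u¹³v, u¹¹v, u¹⁰v, u¹⁴v, u¹⁵v, u¹⁶v}.
No further products give new elements, so |G| = 34.

Answer: 34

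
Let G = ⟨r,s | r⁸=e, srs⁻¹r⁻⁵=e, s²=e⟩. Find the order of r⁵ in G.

Compute successive powers until reaching e:
  (r⁵)¹ = r⁵, (r⁵)² = r², (r⁵)³ = r⁷, (r⁵)⁴ = r⁴, (r⁵)⁵ = r, (r⁵)⁶ = r⁶, (r⁵)⁷ = r³, (r⁵)⁸ = e.
The smallest positive k with (r⁵)ᵏ = e is 8.

Answer: 8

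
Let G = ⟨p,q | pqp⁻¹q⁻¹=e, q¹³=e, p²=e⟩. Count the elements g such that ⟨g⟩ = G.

G is cyclic of order 26. An element generates G iff its order is 26, and a cyclic group of order 26 has exactly φ(26) = 12 such elements.

Answer: 12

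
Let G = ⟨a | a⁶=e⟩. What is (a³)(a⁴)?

Compute (a³) · (a⁴) by multiplying left to right and reducing via the relations at each step:
  (a³) · a⁴ = a

Answer: a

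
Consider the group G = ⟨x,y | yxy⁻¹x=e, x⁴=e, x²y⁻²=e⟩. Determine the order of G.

Enumerate words in the generators, reducing via the relations: the distinct elements are
  {e, x, y, xy, x², x³, y⁻¹, xy⁻¹}.
No further products give new elements, so |G| = 8.

Answer: 8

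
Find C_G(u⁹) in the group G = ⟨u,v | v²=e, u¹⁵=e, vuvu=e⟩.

⟨u⁹⟩ ⊆ C_G(u⁹) since powers of u⁹ commute with u⁹; so |C_G(u⁹)| ≥ |⟨u⁹⟩| = 5.
By orbit–stabilizer, |C_G(u⁹)| = |G| / |conj. class of u⁹| = 30 / 2 = 15.
The 15 elements commuting with u⁹ are {e, u, u², u³, u⁴, u⁵, u⁶, u⁷, u⁸, u⁹, u¹⁰, u¹¹, u¹², u¹³, u¹⁴}.

Answer: {e, u, u², u³, u⁴, u⁵, u⁶, u⁷, u⁸, u⁹, u¹⁰, u¹¹, u¹², u¹³, u¹⁴}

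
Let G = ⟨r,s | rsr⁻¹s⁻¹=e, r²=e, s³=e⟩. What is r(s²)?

Compute r · (s²) by multiplying left to right and reducing via the relations at each step:
  r · s² = rs²

Answer: rs²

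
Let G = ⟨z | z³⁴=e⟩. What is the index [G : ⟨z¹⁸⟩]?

First find ord(z¹⁸) by computing successive powers:
  (z¹⁸)¹ = z¹⁸, (z¹⁸)² = z², (z¹⁸)³ = z²⁰, (z¹⁸)⁴ = z⁴, (z¹⁸)⁵ = z²², (z¹⁸)⁶ = z⁶, (z¹⁸)⁷ = z²⁴, (z¹⁸)⁸ = z⁸, (z¹⁸)⁹ = z²⁶, (z¹⁸)¹⁰ = z¹⁰, (z¹⁸)¹¹ = z²⁸, (z¹⁸)¹² = z¹², (z¹⁸)¹³ = z³⁰, (z¹⁸)¹⁴ = z¹⁴, (z¹⁸)¹⁵ = z³², (z¹⁸)¹⁶ = z¹⁶, (z¹⁸)¹⁷ = e.
So |⟨z¹⁸⟩| = ord(z¹⁸) = 17. With |G| = 34, by Lagrange [G : ⟨z¹⁸⟩] = 34/17 = 2.

Answer: 2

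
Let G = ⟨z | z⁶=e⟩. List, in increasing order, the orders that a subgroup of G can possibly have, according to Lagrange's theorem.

|G| = 6 = 2 · 3. By Lagrange's theorem the order of any subgroup divides 6; the divisors of 6 are 1, 2, 3, 6.

Answer: 1, 2, 3, 6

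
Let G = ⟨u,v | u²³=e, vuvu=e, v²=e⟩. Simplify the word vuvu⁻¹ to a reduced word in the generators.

Multiply left to right, reducing at each step:
  v · u = u²²v
  (u²²v) · v = u²²
  (u²²) · u⁻¹ = u²¹

Answer: u²¹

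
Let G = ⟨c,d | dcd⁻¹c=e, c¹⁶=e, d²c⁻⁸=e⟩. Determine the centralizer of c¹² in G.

⟨c¹²⟩ ⊆ C_G(c¹²) since powers of c¹² commute with c¹²; so |C_G(c¹²)| ≥ |⟨c¹²⟩| = 4.
By orbit–stabilizer, |C_G(c¹²)| = |G| / |conj. class of c¹²| = 32 / 2 = 16.
The 16 elements commuting with c¹² are {e, c, c², c³, c⁴, c⁵, c⁶, c⁷, c⁸, c⁹, c¹⁰, c¹¹, c¹², c¹³, c¹⁴, c¹⁵}.

Answer: {e, c, c², c³, c⁴, c⁵, c⁶, c⁷, c⁸, c⁹, c¹⁰, c¹¹, c¹², c¹³, c¹⁴, c¹⁵}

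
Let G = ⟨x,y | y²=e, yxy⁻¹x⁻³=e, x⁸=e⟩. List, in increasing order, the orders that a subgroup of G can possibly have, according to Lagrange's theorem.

|G| = 16 = 2⁴. By Lagrange's theorem the order of any subgroup divides 16; the divisors of 16 are 1, 2, 4, 8, 16.

Answer: 1, 2, 4, 8, 16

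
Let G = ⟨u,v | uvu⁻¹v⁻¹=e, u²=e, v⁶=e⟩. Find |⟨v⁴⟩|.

|⟨v⁴⟩| equals the order of v⁴. Compute successive powers until reaching e:
  (v⁴)¹ = v⁴, (v⁴)² = v², (v⁴)³ = e.
The smallest positive k with (v⁴)ᵏ = e is 3, so |⟨v⁴⟩| = 3.

Answer: 3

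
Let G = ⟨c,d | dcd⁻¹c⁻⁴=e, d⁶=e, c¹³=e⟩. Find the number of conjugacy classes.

The conjugacy classes (representative and size) are:
  [e] (size 1), [c⁴] (size 6), [c¹¹] (size 6), [c⁷d] (size 13), [c⁸d²] (size 13), [c¹²d³] (size 13), [c⁵d⁴] (size 13), [c¹¹d⁵] (size 13).
Class equation: 1 + 6 + 6 + 13 + 13 + 13 + 13 + 13 = 78 = |G|. So G has 8 conjugacy classes.

Answer: 8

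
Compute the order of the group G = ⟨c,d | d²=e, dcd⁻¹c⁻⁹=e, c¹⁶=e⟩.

Enumerate words in the generators, reducing via the relations: the distinct elements are
  {c, d, e, cd, c², c³, c⁴, c⁵, c⁶, c⁷, c⁸, c⁹, c²d, c³d, c¹², c¹³, c¹¹, c¹⁰, c¹⁴, c¹⁵, c⁴d, c⁵d, c⁶d, c⁷d, c⁸d, c⁹d, c¹²d, c¹³d, c¹¹d, c¹⁰d, c¹⁴d, c¹⁵d}.
No further products give new elements, so |G| = 32.

Answer: 32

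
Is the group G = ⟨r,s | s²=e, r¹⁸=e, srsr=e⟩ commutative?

r·s = rs but s·r = r¹⁷s, so r·s ≠ s·r and G is not abelian.

Answer: No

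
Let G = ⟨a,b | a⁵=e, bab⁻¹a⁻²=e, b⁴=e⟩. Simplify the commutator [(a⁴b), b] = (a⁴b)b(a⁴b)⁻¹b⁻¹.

[(a⁴b), b] = (a⁴b)·b·(a⁴b)⁻¹·b⁻¹.
  (a⁴b) · b = a⁴b²
  (a⁴b²) · (a³b³) = ab
  (ab) · (b³) = a

Answer: a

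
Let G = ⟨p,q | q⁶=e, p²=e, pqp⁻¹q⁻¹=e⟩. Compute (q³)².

Compute successive powers of (q³), reducing at each step:
  (q³)²: (q³) · q³ = e

Answer: e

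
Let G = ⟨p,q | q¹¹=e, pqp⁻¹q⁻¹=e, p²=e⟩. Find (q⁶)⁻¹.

The order of (q⁶) is 11 (smallest k with (q⁶)ᵏ = e), so (q⁶)⁻¹ = (q⁶)¹⁰ = q⁵.
Check: (q⁶) · (q⁵) → (q⁶) · q⁵ = e, giving e as required.

Answer: q⁵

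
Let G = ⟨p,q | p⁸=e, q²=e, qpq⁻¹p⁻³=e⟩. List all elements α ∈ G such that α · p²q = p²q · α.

⟨p²q⟩ ⊆ C_G(p²q) since powers of p²q commute with p²q; so |C_G(p²q)| ≥ |⟨p²q⟩| = 2.
By orbit–stabilizer, |C_G(p²q)| = |G| / |conj. class of p²q| = 16 / 4 = 4.
The 4 elements commuting with p²q are {e, p⁴, p²q, p⁶q}.

Answer: {e, p⁴, p²q, p⁶q}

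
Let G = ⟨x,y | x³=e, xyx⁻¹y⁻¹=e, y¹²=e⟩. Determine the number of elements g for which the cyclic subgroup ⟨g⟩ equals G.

⟨g⟩ = G would require ord(g) = |G| = 36, but the maximum element order in G is 12 < 36. So G is not cyclic and no single element generates it: the count is 0.

Answer: 0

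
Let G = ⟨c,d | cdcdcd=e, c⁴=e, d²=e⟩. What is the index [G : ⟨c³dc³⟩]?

First find ord(c³dc³) by computing successive powers:
  (c³dc³)¹ = c³dc³, (c³dc³)² = dc²d, (c³dc³)³ = cdc, (c³dc³)⁴ = e.
So |⟨c³dc³⟩| = ord(c³dc³) = 4. With |G| = 24, by Lagrange [G : ⟨c³dc³⟩] = 24/4 = 6.

Answer: 6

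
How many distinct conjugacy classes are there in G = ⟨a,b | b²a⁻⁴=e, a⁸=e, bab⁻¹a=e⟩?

The conjugacy classes (representative and size) are:
  [e] (size 1), [a⁷] (size 2), [a²] (size 2), [a⁵] (size 2), [a⁴] (size 1), [a²b⁻¹] (size 4), [a³b] (size 4).
Class equation: 1 + 2 + 2 + 2 + 1 + 4 + 4 = 16 = |G|. So G has 7 conjugacy classes.

Answer: 7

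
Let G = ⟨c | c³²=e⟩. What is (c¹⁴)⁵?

Compute successive powers of (c¹⁴), reducing at each step:
  (c¹⁴)²: (c¹⁴) · c¹⁴ = c²⁸
  (c¹⁴)³: (c²⁸) · c¹⁴ = c¹⁰
  (c¹⁴)⁴: (c¹⁰) · c¹⁴ = c²⁴
  (c¹⁴)⁵: (c²⁴) · c¹⁴ = c⁶

Answer: c⁶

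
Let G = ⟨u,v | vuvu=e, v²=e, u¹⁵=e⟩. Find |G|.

Enumerate words in the generators, reducing via the relations: the distinct elements are
  {e, u, v, uv, u², u³, u⁴, u⁵, u⁶, u⁷, u⁸, u⁹, u²v, u³v, u¹², u¹³, u¹¹, u¹⁰, u¹⁴, u⁴v, u⁵v, u⁶v, u⁷v, u⁸v, u⁹v, u¹²v, u¹³v, u¹¹v, u¹⁰v, u¹⁴v}.
No further products give new elements, so |G| = 30.

Answer: 30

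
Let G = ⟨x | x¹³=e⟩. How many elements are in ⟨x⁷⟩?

|⟨x⁷⟩| equals the order of x⁷. Compute successive powers until reaching e:
  (x⁷)¹ = x⁷, (x⁷)² = x, (x⁷)³ = x⁸, (x⁷)⁴ = x², (x⁷)⁵ = x⁹, (x⁷)⁶ = x³, (x⁷)⁷ = x¹⁰, (x⁷)⁸ = x⁴, (x⁷)⁹ = x¹¹, (x⁷)¹⁰ = x⁵, (x⁷)¹¹ = x¹², (x⁷)¹² = x⁶, (x⁷)¹³ = e.
The smallest positive k with (x⁷)ᵏ = e is 13, so |⟨x⁷⟩| = 13.

Answer: 13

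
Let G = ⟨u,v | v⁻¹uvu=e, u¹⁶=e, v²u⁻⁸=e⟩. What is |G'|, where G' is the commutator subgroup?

G' = [G, G] is generated by all commutators. The generator-pair commutators are: [u, v] = u².
The subgroup they normally generate is {e, u², u⁴, u⁶, u⁸, u¹⁰, u¹², u¹⁴}, of order 8.
Check: |G/G'| = 32/8 = 4 is the order of the abelianisation.

Answer: 8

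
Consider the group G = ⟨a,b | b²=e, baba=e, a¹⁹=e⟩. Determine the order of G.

Enumerate words in the generators, reducing via the relations: the distinct elements are
  {a, b, e, ab, a², a³, a⁴, a⁵, a⁶, a⁷, a⁸, a⁹, a²b, a³b, a¹², a¹³, a¹¹, a¹⁰, a¹⁴, a¹⁵, a¹⁶, a¹⁷, a¹⁸, a⁴b, a⁵b, a⁶b, a⁷b, a⁸b, a⁹b, a¹²b, a¹³b, a¹¹b, a¹⁰b, a¹⁴b, a¹⁵b, a¹⁶b, a¹⁷b, a¹⁸b}.
No further products give new elements, so |G| = 38.

Answer: 38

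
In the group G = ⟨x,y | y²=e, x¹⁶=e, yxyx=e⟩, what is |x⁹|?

Compute successive powers until reaching e:
  (x⁹)¹ = x⁹, (x⁹)² = x², (x⁹)³ = x¹¹, (x⁹)⁴ = x⁴, (x⁹)⁵ = x¹³, (x⁹)⁶ = x⁶, (x⁹)⁷ = x¹⁵, (x⁹)⁸ = x⁸, (x⁹)⁹ = x, (x⁹)¹⁰ = x¹⁰, (x⁹)¹¹ = x³, (x⁹)¹² = x¹², (x⁹)¹³ = x⁵, (x⁹)¹⁴ = x¹⁴, (x⁹)¹⁵ = x⁷, (x⁹)¹⁶ = e.
The smallest positive k with (x⁹)ᵏ = e is 16.

Answer: 16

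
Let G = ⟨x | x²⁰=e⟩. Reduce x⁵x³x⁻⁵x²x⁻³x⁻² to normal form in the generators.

Multiply left to right, reducing at each step:
  (x⁵) · x³ = x⁸
  (x⁸) · x⁻⁵ = x³
  (x³) · x² = x⁵
  (x⁵) · x⁻³ = x²
  (x²) · x⁻² = e

Answer: e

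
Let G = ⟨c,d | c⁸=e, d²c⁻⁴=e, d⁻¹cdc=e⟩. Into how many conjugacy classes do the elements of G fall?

The conjugacy classes (representative and size) are:
  [e] (size 1), [c⁷] (size 2), [c⁶] (size 2), [c³] (size 2), [c⁴] (size 1), [c²d⁻¹] (size 4), [c³d⁻¹] (size 4).
Class equation: 1 + 2 + 2 + 2 + 1 + 4 + 4 = 16 = |G|. So G has 7 conjugacy classes.

Answer: 7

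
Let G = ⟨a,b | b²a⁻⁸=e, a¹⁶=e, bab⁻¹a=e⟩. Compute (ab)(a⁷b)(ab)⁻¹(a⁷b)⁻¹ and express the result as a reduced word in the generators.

[(ab), (a⁷b)] = (ab)·(a⁷b)·(ab)⁻¹·(a⁷b)⁻¹.
  (ab) · (a⁷b) = a²
  (a²) · (ab⁻¹) = a³b⁻¹
  (a³b⁻¹) · (a⁷b⁻¹) = a⁴

Answer: a⁴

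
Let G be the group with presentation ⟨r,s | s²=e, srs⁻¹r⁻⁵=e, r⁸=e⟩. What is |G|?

Enumerate words in the generators, reducing via the relations: the distinct elements are
  {e, r, s, rs, r², r³, r⁴, r⁵, r⁶, r⁷, r²s, r³s, r⁴s, r⁵s, r⁶s, r⁷s}.
No further products give new elements, so |G| = 16.

Answer: 16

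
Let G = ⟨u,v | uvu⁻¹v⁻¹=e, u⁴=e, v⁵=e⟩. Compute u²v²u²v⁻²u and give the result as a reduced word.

Multiply left to right, reducing at each step:
  (u²) · v² = u²v²
  (u²v²) · u² = v²
  (v²) · v⁻² = e
  e · u = u

Answer: u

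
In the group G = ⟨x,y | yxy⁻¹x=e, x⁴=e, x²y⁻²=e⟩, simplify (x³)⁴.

Compute successive powers of (x³), reducing at each step:
  (x³)²: (x³) · x³ = x²
  (x³)³: (x²) · x³ = x
  (x³)⁴: x · x³ = e

Answer: e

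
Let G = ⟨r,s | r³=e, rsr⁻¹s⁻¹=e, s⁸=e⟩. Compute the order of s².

Compute successive powers until reaching e:
  (s²)¹ = s², (s²)² = s⁴, (s²)³ = s⁶, (s²)⁴ = e.
The smallest positive k with (s²)ᵏ = e is 4.

Answer: 4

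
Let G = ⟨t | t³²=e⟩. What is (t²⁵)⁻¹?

The order of (t²⁵) is 32 (smallest k with (t²⁵)ᵏ = e), so (t²⁵)⁻¹ = (t²⁵)³¹ = t⁷.
Check: (t²⁵) · (t⁷) → (t²⁵) · t⁷ = e, giving e as required.

Answer: t⁷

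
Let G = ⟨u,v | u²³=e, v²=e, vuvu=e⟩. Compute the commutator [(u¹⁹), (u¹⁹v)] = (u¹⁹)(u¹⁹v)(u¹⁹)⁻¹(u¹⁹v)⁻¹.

[(u¹⁹), (u¹⁹v)] = (u¹⁹)·(u¹⁹v)·(u¹⁹)⁻¹·(u¹⁹v)⁻¹.
  (u¹⁹) · (u¹⁹v) = u¹⁵v
  (u¹⁵v) · (u⁴) = u¹¹v
  (u¹¹v) · (u¹⁹v) = u¹⁵

Answer: u¹⁵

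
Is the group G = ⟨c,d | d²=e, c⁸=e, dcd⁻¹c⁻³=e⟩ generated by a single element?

Every cyclic group is abelian. But c·d = cd while d·c = c³d, so c·d ≠ d·c and G is not abelian. Hence G is not cyclic.

Answer: No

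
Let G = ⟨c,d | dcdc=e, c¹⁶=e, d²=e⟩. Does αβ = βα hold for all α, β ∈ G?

c·d = cd but d·c = c¹⁵d, so c·d ≠ d·c and G is not abelian.

Answer: No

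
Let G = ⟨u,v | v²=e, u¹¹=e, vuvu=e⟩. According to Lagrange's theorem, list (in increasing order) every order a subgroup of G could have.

|G| = 22 = 2 · 11. By Lagrange's theorem the order of any subgroup divides 22; the divisors of 22 are 1, 2, 11, 22.

Answer: 1, 2, 11, 22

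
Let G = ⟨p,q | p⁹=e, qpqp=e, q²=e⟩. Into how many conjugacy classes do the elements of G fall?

The conjugacy classes (representative and size) are:
  [e] (size 1), [p⁸] (size 2), [p⁷] (size 2), [p⁶] (size 2), [p⁵] (size 2), [p⁴q] (size 9).
Class equation: 1 + 2 + 2 + 2 + 2 + 9 = 18 = |G|. So G has 6 conjugacy classes.

Answer: 6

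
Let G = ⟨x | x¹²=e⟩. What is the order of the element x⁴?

Compute successive powers until reaching e:
  (x⁴)¹ = x⁴, (x⁴)² = x⁸, (x⁴)³ = e.
The smallest positive k with (x⁴)ᵏ = e is 3.

Answer: 3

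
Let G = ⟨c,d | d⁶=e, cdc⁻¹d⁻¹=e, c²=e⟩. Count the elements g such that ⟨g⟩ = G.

⟨g⟩ = G would require ord(g) = |G| = 12, but the maximum element order in G is 6 < 12. So G is not cyclic and no single element generates it: the count is 0.

Answer: 0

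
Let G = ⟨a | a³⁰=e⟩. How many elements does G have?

G is generated by a single element, so G is cyclic. The relator gives a³⁰ = e and no smaller power is forced to be e, so the 30 powers {a, e, a², a³, a⁴, a⁵, a⁶, a⁷, a⁸, a⁹, a²², a²³, a²¹, a²⁰, a²⁴, a²⁵, a²⁶, a²⁷, a²⁸, a²⁹, a¹², a¹³, a¹¹, a¹⁰, a¹⁴, a¹⁵, a¹⁶, a¹⁷, a¹⁸, a¹⁹} are distinct. Hence |G| = 30.

Answer: 30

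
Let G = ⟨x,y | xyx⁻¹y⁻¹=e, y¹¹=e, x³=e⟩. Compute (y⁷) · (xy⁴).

Compute (y⁷) · (xy⁴) by multiplying left to right and reducing via the relations at each step:
  (y⁷) · x = xy⁷
  (xy⁷) · y⁴ = x

Answer: x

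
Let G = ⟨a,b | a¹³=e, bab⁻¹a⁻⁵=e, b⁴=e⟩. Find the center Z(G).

An element z ∈ Z(G) iff z commutes with every generator.
For example e is central: e·a = a = a·e; e·b = b = b·e.
Whereas a ∉ Z(G) since a·b = ab ≠ a⁵b = b·a.
Checking each of the 52 elements this way gives Z(G) = {e}, of order 1.

Answer: {e}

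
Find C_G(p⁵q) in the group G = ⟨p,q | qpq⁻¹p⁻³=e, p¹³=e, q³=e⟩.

⟨p⁵q⟩ ⊆ C_G(p⁵q) since powers of p⁵q commute with p⁵q; so |C_G(p⁵q)| ≥ |⟨p⁵q⟩| = 3.
By orbit–stabilizer, |C_G(p⁵q)| = |G| / |conj. class of p⁵q| = 39 / 13 = 3.
The 3 elements commuting with p⁵q are {e, p⁵q, p⁷q²}.

Answer: {e, p⁵q, p⁷q²}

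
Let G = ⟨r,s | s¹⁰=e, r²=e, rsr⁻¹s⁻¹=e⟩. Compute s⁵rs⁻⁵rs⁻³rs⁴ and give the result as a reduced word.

Multiply left to right, reducing at each step:
  (s⁵) · r = rs⁵
  (rs⁵) · s⁻⁵ = r
  r · r = e
  e · s⁻³ = s⁷
  (s⁷) · r = rs⁷
  (rs⁷) · s⁴ = rs

Answer: rs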